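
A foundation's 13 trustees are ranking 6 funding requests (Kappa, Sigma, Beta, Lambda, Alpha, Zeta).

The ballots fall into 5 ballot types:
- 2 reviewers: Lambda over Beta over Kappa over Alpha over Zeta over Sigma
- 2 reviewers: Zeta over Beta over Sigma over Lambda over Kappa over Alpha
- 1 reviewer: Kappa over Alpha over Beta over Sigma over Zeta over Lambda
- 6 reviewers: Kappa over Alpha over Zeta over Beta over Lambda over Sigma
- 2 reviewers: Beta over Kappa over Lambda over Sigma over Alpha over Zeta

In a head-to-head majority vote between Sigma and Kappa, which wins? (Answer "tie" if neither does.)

Ballots ranking Sigma above Kappa: 2.
Ballots ranking Kappa above Sigma: 13 − 2 = 11.
Kappa wins the head-to-head 11–2.

Kappa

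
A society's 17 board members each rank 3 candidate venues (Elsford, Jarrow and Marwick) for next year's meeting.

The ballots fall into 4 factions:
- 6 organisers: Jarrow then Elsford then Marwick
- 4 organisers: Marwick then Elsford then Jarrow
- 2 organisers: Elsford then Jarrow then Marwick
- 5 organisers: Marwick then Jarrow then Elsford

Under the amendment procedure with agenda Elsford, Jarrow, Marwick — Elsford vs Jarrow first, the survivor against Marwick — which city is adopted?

Round 1: Elsford vs Jarrow — 6–11, Jarrow advances.
Round 2: Jarrow vs Marwick — 8–9, Marwick advances.
The agenda winner is Marwick.

Marwick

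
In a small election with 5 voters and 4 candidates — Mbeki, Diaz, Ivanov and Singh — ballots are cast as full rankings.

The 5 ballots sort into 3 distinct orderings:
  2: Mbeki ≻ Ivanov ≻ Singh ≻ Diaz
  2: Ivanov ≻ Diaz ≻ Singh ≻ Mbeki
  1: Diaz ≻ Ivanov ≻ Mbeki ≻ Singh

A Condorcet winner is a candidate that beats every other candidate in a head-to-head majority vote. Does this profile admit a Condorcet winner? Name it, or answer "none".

Ivanov

Pairwise majorities:
Mbeki vs Diaz: Diaz, 3–2.
Mbeki–Ivanov: Ivanov 3–2.
Mbeki vs Singh: Mbeki, 3–2.
Diaz–Ivanov: Ivanov 4–1.
Diaz vs Singh: Diaz wins 3–2.
Ivanov–Singh: Ivanov 5–0.
Only Ivanov has no losses; Ivanov is the Condorcet winner.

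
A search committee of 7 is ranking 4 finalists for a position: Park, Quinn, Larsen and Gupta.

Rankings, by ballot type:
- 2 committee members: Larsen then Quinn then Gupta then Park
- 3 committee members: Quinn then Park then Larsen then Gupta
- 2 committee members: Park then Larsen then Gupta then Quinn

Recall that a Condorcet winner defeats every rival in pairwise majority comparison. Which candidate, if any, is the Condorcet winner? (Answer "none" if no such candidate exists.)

none

Check each pair by majority over 7 ballots:
Park vs Quinn: 2 to 5, Quinn.
Park vs Larsen: Park wins 5–2.
Park vs Gupta: 3+2 = 5 for Park, 2 for Gupta — Park by 5–2.
Quinn vs Larsen: Quinn is ranked higher on 3 ballots, Larsen on 4. Larsen wins 4–3.
Quinn vs Gupta: Quinn wins 5–2.
Larsen vs Gupta: Larsen wins 7–0.
Every candidate loses at least once (Park loses to Quinn; Quinn loses to Larsen; Larsen loses to Park; Gupta loses to Park). The majority relation contains the cycle Park beats Larsen beats Quinn beats Park, so there is no Condorcet winner.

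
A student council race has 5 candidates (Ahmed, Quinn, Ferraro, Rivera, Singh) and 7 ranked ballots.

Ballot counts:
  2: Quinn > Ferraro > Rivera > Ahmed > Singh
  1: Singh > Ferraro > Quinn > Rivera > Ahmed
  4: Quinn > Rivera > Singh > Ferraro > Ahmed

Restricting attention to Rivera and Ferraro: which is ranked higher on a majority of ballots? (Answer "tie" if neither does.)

Ballots ranking Rivera above Ferraro: 4.
Ballots ranking Ferraro above Rivera: 7 − 4 = 3.
Rivera wins the head-to-head 4–3.

Rivera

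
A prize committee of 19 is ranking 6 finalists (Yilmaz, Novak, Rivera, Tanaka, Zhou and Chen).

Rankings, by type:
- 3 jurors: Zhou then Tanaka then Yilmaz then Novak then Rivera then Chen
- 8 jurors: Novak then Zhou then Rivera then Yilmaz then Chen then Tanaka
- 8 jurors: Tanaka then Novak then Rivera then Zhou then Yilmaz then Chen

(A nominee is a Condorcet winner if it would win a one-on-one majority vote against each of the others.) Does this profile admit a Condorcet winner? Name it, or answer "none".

none

Check each pair by majority over 19 ballots:
Yilmaz–Novak: Novak 16–3.
Yilmaz vs Rivera: Rivera, 16–3.
Yilmaz vs Tanaka: Yilmaz is ranked higher on 8 ballots, Tanaka on 11. Tanaka wins 11–8.
Yilmaz vs Zhou: Zhou wins 19–0.
Yilmaz–Chen: Yilmaz 19–0.
Novak vs Rivera: Novak preferred on 3+8+8 = 19 ballots; Novak wins 19–0.
Novak vs Tanaka: Tanaka wins 11–8.
Novak vs Zhou: 8+8 = 16 for Novak, 3 for Zhou — Novak by 16–3.
Novak vs Chen: 3+8+8 = 19 for Novak, 0 for Chen — Novak by 19–0.
Rivera vs Tanaka: Tanaka, 11–8.
Rivera–Zhou: Zhou 11–8.
Rivera vs Chen: 19 to 0, Rivera.
Tanaka vs Zhou: Zhou wins 11–8.
Tanaka–Chen: Tanaka 11–8.
Zhou vs Chen: Zhou, 19–0.
Each nominee drops at least one matchup (Yilmaz loses to Novak; Novak loses to Tanaka; Rivera loses to Novak; Tanaka loses to Zhou; Zhou loses to Novak; Chen loses to Yilmaz); the cycle Novak > Zhou > Tanaka > Novak rules out a Condorcet winner.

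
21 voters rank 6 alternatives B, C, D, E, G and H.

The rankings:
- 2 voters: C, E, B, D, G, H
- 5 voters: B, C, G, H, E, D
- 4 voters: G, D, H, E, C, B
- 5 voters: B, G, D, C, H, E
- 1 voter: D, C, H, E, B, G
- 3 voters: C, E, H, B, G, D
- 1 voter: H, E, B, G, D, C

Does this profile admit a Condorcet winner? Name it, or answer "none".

Head-to-head results (21 voters):
B vs C: 5+5+1 = 11 for B, 10 for C — B by 11–10.
B vs D: B, 16–5.
B vs E: B is ranked higher on 5+5 = 10 ballots, E on 11. E wins 11–10.
B vs G: B wins 17–4.
B vs H: B, 12–9.
C vs D: C preferred on 2+5+3 = 10 ballots; D wins 11–10.
C vs E: C, 16–5.
C vs G: C wins 11–10.
C vs H: C wins 16–5.
D vs E: D is ranked higher on 4+5+1 = 10 ballots, E on 11. E wins 11–10.
D vs G: D preferred on 2+1 = 3 ballots; G wins 18–3.
D vs H: D is ranked higher on 2+4+5+1 = 12 ballots, H on 9. D wins 12–9.
E vs G: E is ranked higher on 2+1+3+1 = 7 ballots, G on 14. G wins 14–7.
E vs H: H wins 16–5.
G vs H: 2+5+4+5 = 16 for G, 5 for H — G by 16–5.
Every alternative loses at least once (B loses to E; C loses to B; D loses to B; E loses to C; G loses to B; H loses to B). The majority relation contains the cycle B > C > E > B, so there is no Condorcet winner.

none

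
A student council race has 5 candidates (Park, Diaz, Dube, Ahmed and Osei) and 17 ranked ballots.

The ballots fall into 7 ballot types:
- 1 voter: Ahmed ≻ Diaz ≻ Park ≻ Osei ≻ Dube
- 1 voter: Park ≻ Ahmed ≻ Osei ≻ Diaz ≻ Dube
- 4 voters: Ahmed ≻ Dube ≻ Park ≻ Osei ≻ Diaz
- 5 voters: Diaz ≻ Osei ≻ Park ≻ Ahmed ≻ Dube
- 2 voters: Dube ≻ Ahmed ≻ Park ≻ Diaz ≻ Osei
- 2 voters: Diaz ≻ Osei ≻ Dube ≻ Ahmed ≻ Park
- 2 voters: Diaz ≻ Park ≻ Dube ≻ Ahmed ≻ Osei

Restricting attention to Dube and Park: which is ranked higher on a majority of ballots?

Ballots ranking Dube above Park: 4 + 2 + 2 = 8.
Ballots ranking Park above Dube: 17 − 8 = 9.
Park wins the head-to-head 9–8.

Park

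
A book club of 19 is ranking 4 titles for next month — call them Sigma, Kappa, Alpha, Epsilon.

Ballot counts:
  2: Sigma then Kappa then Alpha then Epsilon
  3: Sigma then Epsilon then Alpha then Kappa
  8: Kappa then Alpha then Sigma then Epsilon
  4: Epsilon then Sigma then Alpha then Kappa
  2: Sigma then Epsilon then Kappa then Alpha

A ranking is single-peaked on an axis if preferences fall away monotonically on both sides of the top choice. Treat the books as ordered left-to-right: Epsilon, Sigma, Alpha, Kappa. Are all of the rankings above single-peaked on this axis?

no

Axis positions: Epsilon=1, Sigma=2, Alpha=3, Kappa=4.
Type 1: ranking walks positions 2-4-3-1; Kappa is ranked above Alpha even though Alpha lies between Kappa and the peak Sigma on the axis — preferences dip and rise again. Not single-peaked.
Type 2 (peak Sigma at position 2): ranking walks positions 2-1-3-4, expanding outward from the peak — single-peaked.
Type 3 (peak Kappa at position 4): ranking walks positions 4-3-2-1, expanding outward from the peak — single-peaked.
Type 4 (peak Epsilon at position 1): ranking walks positions 1-2-3-4, expanding outward from the peak — single-peaked.
Type 5: ranking walks positions 2-1-4-3; Kappa is ranked above Alpha even though Alpha lies between Kappa and the peak Sigma on the axis — preferences dip and rise again. Not single-peaked.
Type 1 violates single-peakedness, so the profile is not single-peaked on this axis.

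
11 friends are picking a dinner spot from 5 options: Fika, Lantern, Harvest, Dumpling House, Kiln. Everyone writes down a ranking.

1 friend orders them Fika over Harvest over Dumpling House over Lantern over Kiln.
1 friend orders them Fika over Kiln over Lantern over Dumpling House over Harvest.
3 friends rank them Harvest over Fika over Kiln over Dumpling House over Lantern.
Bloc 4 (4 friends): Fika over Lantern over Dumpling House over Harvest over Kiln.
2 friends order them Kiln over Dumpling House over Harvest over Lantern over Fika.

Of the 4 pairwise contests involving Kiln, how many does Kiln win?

2

Kiln against each rival (11 friends):
Kiln vs Fika: Fika wins 9–2.
Kiln–Lantern: Kiln 6–5.
Kiln vs Harvest: Harvest wins 8–3.
Kiln vs Dumpling House: Kiln wins 6–5.
Kiln beats Lantern, Dumpling House; loses to Fika, Harvest — 2 pairwise wins.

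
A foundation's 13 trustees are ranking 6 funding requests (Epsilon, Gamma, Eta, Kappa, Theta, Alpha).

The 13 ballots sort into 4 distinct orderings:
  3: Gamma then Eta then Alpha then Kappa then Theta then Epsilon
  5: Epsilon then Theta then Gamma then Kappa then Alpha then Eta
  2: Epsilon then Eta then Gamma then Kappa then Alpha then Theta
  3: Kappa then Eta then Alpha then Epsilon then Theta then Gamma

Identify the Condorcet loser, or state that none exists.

Head-to-head results (13 reviewers):
Epsilon vs Gamma: Epsilon, 10–3.
Epsilon vs Eta: Epsilon is ranked higher on 5+2 = 7 ballots, Eta on 6. Epsilon wins 7–6.
Epsilon vs Kappa: Epsilon is ranked higher on 5+2 = 7 ballots, Kappa on 6. Epsilon wins 7–6.
Epsilon–Theta: Epsilon 10–3.
Epsilon–Alpha: Epsilon 7–6.
Gamma vs Eta: 3+5 = 8 for Gamma, 5 for Eta — Gamma by 8–5.
Gamma vs Kappa: Gamma is ranked higher on 3+5+2 = 10 ballots, Kappa on 3. Gamma wins 10–3.
Gamma vs Theta: Theta, 8–5.
Gamma vs Alpha: 3+5+2 = 10 for Gamma, 3 for Alpha — Gamma by 10–3.
Eta vs Kappa: Kappa, 8–5.
Eta–Theta: Eta 8–5.
Eta–Alpha: Eta 8–5.
Kappa vs Theta: Kappa is ranked higher on 3+2+3 = 8 ballots, Theta on 5. Kappa wins 8–5.
Kappa vs Alpha: Kappa wins 10–3.
Theta vs Alpha: 5 for Theta, 8 for Alpha — Alpha by 8–5.
Every project wins at least one matchup (Epsilon beats Gamma; Gamma beats Eta; Eta beats Theta; Kappa beats Eta; Theta beats Gamma; Alpha beats Theta), so there is no Condorcet loser.

none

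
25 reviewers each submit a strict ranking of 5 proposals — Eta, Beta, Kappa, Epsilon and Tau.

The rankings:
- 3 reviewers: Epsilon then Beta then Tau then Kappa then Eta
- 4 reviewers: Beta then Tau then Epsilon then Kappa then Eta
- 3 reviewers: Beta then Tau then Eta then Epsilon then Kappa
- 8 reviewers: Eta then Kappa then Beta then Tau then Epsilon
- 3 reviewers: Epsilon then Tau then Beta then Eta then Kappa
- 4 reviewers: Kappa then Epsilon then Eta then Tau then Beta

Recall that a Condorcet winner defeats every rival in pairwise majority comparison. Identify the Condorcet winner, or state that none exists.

Pairwise majorities:
Eta vs Beta: Beta wins 13–12.
Eta vs Kappa: 3+8+3 = 14 for Eta, 11 for Kappa — Eta by 14–11.
Eta vs Epsilon: Eta is ranked higher on 3+8 = 11 ballots, Epsilon on 14. Epsilon wins 14–11.
Eta vs Tau: Tau, 13–12.
Beta–Kappa: Beta 13–12.
Beta vs Epsilon: Beta, 15–10.
Beta vs Tau: 3+4+3+8 = 18 for Beta, 7 for Tau — Beta by 18–7.
Kappa vs Epsilon: Epsilon, 13–12.
Kappa vs Tau: Kappa is ranked higher on 8+4 = 12 ballots, Tau on 13. Tau wins 13–12.
Epsilon–Tau: Tau 15–10.
Beta wins every pairwise contest, so Beta is the Condorcet winner.

Beta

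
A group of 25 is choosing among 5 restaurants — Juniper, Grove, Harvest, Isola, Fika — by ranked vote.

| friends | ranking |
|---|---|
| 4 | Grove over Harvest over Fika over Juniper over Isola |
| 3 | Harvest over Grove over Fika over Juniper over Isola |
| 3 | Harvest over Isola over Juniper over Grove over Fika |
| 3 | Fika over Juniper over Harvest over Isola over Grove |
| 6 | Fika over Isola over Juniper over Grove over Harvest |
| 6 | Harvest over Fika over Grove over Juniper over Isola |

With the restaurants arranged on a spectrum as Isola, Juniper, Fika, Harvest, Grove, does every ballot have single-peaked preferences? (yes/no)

Axis positions: Isola=1, Juniper=2, Fika=3, Harvest=4, Grove=5.
Faction 1 (peak Grove at position 5): ranking walks positions 5-4-3-2-1, expanding outward from the peak — single-peaked.
Faction 2 (peak Harvest at position 4): ranking walks positions 4-5-3-2-1, expanding outward from the peak — single-peaked.
Faction 3: ranking walks positions 4-1-2-5-3; Isola is ranked above Fika even though Fika lies between Isola and the peak Harvest on the axis — preferences dip and rise again. Not single-peaked.
Faction 4 (peak Fika at position 3): ranking walks positions 3-2-4-1-5, expanding outward from the peak — single-peaked.
Faction 5: ranking walks positions 3-1-2-5-4; Isola is ranked above Juniper even though Juniper lies between Isola and the peak Fika on the axis — preferences dip and rise again. Not single-peaked.
Faction 6 (peak Harvest at position 4): ranking walks positions 4-3-5-2-1, expanding outward from the peak — single-peaked.
Faction 3 violates single-peakedness, so the profile is not single-peaked on this axis.

no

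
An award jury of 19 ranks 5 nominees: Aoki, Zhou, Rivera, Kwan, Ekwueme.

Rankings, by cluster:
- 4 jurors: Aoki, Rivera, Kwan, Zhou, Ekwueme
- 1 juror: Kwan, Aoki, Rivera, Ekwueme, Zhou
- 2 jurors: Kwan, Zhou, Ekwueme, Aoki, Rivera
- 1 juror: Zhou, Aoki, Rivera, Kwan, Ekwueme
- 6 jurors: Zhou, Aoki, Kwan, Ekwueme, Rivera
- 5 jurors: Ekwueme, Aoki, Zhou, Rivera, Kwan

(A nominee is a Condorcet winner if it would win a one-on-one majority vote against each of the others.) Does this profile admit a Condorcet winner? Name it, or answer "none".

Check each pair by majority over 19 ballots:
Aoki vs Zhou: 10 to 9, Aoki.
Aoki vs Rivera: 19 to 0, Aoki.
Aoki vs Kwan: Aoki is ranked higher on 4+1+6+5 = 16 ballots, Kwan on 3. Aoki wins 16–3.
Aoki vs Ekwueme: Aoki preferred on 4+1+1+6 = 12 ballots; Aoki wins 12–7.
Zhou vs Rivera: Zhou, 14–5.
Zhou vs Kwan: 12 to 7, Zhou.
Zhou vs Ekwueme: Zhou wins 13–6.
Rivera vs Kwan: Rivera is ranked higher on 4+1+5 = 10 ballots, Kwan on 9. Rivera wins 10–9.
Rivera vs Ekwueme: Ekwueme wins 13–6.
Kwan vs Ekwueme: 4+1+2+1+6 = 14 for Kwan, 5 for Ekwueme — Kwan by 14–5.
Aoki beats each of Zhou, Rivera, Kwan, Ekwueme — Aoki is the Condorcet winner.

Aoki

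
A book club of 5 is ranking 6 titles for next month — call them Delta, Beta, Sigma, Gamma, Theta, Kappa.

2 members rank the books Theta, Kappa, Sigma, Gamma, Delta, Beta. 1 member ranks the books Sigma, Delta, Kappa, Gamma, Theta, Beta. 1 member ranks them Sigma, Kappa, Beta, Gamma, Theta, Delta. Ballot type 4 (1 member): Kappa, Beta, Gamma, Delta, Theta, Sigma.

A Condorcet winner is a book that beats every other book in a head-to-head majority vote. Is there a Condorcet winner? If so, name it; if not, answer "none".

Pairwise majorities:
Delta vs Beta: Delta is ranked higher on 2+1 = 3 ballots, Beta on 2. Delta wins 3–2.
Delta vs Sigma: Sigma, 4–1.
Delta vs Gamma: Gamma wins 4–1.
Delta vs Theta: Theta, 3–2.
Delta vs Kappa: 1 for Delta, 4 for Kappa — Kappa by 4–1.
Beta vs Sigma: 1 to 4, Sigma.
Beta vs Gamma: 1+1 = 2 for Beta, 3 for Gamma — Gamma by 3–2.
Beta vs Theta: Beta is ranked higher on 1+1 = 2 ballots, Theta on 3. Theta wins 3–2.
Beta vs Kappa: Beta is ranked higher on 0 ballots, Kappa on 5. Kappa wins 5–0.
Sigma vs Gamma: Sigma, 4–1.
Sigma vs Theta: 2 to 3, Theta.
Sigma–Kappa: Kappa 3–2.
Gamma vs Theta: Gamma preferred on 1+1+1 = 3 ballots; Gamma wins 3–2.
Gamma vs Kappa: Kappa wins 5–0.
Theta vs Kappa: 2 to 3, Kappa.
Kappa beats each of Delta, Beta, Sigma, Gamma, Theta — Kappa is the Condorcet winner.

Kappa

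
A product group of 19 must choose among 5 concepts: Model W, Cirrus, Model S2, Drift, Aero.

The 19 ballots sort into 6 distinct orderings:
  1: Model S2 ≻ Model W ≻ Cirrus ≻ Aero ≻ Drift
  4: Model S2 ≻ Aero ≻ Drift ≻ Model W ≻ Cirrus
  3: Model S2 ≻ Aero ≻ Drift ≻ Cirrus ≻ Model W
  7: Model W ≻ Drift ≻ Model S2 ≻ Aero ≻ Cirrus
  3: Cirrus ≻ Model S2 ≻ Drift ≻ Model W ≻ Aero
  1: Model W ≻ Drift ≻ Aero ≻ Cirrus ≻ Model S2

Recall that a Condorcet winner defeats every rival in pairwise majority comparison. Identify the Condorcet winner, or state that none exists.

Model S2

Check each pair by majority over 19 ballots:
Model W–Cirrus: Model W 13–6.
Model W–Model S2: Model S2 11–8.
Model W vs Drift: Drift, 10–9.
Model W vs Aero: Model W, 12–7.
Cirrus–Model S2: Model S2 15–4.
Cirrus vs Drift: Drift wins 15–4.
Cirrus–Aero: Aero 15–4.
Model S2–Drift: Model S2 11–8.
Model S2–Aero: Model S2 18–1.
Drift vs Aero: Drift, 11–8.
Model S2 wins every pairwise contest, so Model S2 is the Condorcet winner.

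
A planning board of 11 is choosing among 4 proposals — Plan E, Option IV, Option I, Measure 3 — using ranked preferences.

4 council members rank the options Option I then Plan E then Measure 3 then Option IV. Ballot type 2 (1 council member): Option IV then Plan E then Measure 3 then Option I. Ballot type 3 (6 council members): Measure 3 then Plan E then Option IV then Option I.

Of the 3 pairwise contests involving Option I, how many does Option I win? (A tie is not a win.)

Option I against each rival (11 council members):
Option I vs Plan E: Option I preferred on 4 ballots; Plan E wins 7–4.
Option I–Option IV: Option IV 7–4.
Option I vs Measure 3: 4 to 7, Measure 3.
Option I beats no one; loses to Plan E, Option IV, Measure 3 — 0 pairwise wins.

0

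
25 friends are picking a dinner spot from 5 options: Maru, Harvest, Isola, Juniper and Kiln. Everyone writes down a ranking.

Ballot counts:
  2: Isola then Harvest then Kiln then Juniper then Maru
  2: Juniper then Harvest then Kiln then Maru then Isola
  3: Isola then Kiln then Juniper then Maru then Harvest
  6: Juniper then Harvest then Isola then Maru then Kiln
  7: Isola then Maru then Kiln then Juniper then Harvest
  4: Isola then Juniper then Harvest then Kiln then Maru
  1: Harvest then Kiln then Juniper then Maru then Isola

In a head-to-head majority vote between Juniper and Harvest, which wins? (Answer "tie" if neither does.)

Juniper

Ballots ranking Juniper above Harvest: 2 + 3 + 6 + 7 + 4 = 22.
Ballots ranking Harvest above Juniper: 25 − 22 = 3.
Juniper wins the head-to-head 22–3.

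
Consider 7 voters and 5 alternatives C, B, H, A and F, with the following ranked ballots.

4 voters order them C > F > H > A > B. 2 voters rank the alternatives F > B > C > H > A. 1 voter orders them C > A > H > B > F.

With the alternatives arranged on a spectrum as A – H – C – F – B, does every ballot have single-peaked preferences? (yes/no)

Axis positions: A=1, H=2, C=3, F=4, B=5.
Cluster 1 (peak C at position 3): ranking walks positions 3-4-2-1-5, expanding outward from the peak — single-peaked.
Cluster 2 (peak F at position 4): ranking walks positions 4-5-3-2-1, expanding outward from the peak — single-peaked.
Cluster 3: ranking walks positions 3-1-2-5-4; A is ranked above H even though H lies between A and the peak C on the axis — preferences dip and rise again. Not single-peaked.
Cluster 3 violates single-peakedness, so the profile is not single-peaked on this axis.

no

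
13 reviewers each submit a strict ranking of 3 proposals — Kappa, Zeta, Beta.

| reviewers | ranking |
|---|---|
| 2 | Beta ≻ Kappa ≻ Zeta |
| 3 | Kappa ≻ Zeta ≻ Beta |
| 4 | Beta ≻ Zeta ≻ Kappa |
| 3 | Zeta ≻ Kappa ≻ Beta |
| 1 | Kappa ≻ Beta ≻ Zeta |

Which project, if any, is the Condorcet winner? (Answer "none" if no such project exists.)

none

Head-to-head results (13 reviewers):
Kappa–Zeta: Zeta 7–6.
Kappa vs Beta: Kappa wins 7–6.
Zeta vs Beta: Beta wins 7–6.
Every project loses at least once (Kappa loses to Zeta; Zeta loses to Beta; Beta loses to Kappa). The majority relation contains the cycle Kappa → Beta → Zeta → Kappa, so there is no Condorcet winner.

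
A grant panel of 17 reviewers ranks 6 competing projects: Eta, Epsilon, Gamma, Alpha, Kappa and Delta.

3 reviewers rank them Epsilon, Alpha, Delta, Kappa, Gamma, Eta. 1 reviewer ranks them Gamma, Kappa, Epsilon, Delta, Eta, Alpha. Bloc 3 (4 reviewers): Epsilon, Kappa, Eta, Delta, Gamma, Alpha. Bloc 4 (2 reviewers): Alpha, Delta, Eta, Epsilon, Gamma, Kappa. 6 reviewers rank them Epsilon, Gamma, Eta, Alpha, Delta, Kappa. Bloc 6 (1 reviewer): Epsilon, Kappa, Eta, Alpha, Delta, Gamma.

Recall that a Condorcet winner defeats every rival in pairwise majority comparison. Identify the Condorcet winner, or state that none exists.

Pairwise majorities:
Eta vs Epsilon: 2 to 15, Epsilon.
Eta vs Gamma: Eta preferred on 4+2+1 = 7 ballots; Gamma wins 10–7.
Eta vs Alpha: 12 to 5, Eta.
Eta vs Kappa: 8 to 9, Kappa.
Eta vs Delta: 4+6+1 = 11 for Eta, 6 for Delta — Eta by 11–6.
Epsilon vs Gamma: Epsilon is ranked higher on 3+4+2+6+1 = 16 ballots, Gamma on 1. Epsilon wins 16–1.
Epsilon vs Alpha: Epsilon preferred on 3+1+4+6+1 = 15 ballots; Epsilon wins 15–2.
Epsilon vs Kappa: 16 to 1, Epsilon.
Epsilon vs Delta: 15 to 2, Epsilon.
Gamma vs Alpha: Gamma preferred on 1+4+6 = 11 ballots; Gamma wins 11–6.
Gamma vs Kappa: 1+2+6 = 9 for Gamma, 8 for Kappa — Gamma by 9–8.
Gamma vs Delta: Gamma is ranked higher on 1+6 = 7 ballots, Delta on 10. Delta wins 10–7.
Alpha vs Kappa: 11 to 6, Alpha.
Alpha vs Delta: 3+2+6+1 = 12 for Alpha, 5 for Delta — Alpha by 12–5.
Kappa vs Delta: 1+4+1 = 6 for Kappa, 11 for Delta — Delta by 11–6.
Epsilon wins every pairwise contest, so Epsilon is the Condorcet winner.

Epsilon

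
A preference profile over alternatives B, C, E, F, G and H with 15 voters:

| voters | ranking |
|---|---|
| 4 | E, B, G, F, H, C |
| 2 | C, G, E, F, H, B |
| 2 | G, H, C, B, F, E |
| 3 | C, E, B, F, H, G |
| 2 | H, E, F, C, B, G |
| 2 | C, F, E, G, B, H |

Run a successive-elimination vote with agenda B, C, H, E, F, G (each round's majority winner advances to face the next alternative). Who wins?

Round 1: B vs C — 4–11, C advances.
Round 2: C vs H — 7–8, H advances.
Round 3: H vs E — 4–11, E advances.
Round 4: E vs F — 11–4, E advances.
Round 5: E vs G — 11–4, E advances.
E survives the agenda.

E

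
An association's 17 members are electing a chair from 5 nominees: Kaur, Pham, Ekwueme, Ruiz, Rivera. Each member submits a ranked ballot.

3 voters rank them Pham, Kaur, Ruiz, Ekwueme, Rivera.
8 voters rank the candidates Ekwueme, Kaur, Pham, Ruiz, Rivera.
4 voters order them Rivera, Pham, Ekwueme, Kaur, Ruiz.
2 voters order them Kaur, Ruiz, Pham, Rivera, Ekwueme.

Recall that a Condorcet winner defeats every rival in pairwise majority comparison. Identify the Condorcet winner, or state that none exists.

Check each pair by majority over 17 ballots:
Kaur vs Pham: 8+2 = 10 for Kaur, 7 for Pham — Kaur by 10–7.
Kaur–Ekwueme: Ekwueme 12–5.
Kaur vs Ruiz: Kaur preferred on 3+8+4+2 = 17 ballots; Kaur wins 17–0.
Kaur vs Rivera: Kaur, 13–4.
Pham vs Ekwueme: Pham wins 9–8.
Pham vs Ruiz: 15 to 2, Pham.
Pham vs Rivera: 3+8+2 = 13 for Pham, 4 for Rivera — Pham by 13–4.
Ekwueme vs Ruiz: Ekwueme wins 12–5.
Ekwueme vs Rivera: Ekwueme is ranked higher on 3+8 = 11 ballots, Rivera on 6. Ekwueme wins 11–6.
Ruiz–Rivera: Ruiz 13–4.
Every candidate loses at least once (Kaur loses to Ekwueme; Pham loses to Kaur; Ekwueme loses to Pham; Ruiz loses to Kaur; Rivera loses to Kaur). The majority relation contains the cycle Kaur beats Pham beats Ekwueme beats Kaur, so there is no Condorcet winner.

none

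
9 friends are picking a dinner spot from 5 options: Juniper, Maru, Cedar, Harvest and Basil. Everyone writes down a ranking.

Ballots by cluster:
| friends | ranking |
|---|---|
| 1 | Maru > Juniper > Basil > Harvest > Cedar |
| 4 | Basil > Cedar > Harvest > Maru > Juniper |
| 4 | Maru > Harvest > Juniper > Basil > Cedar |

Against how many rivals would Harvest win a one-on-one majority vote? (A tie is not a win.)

Harvest against each rival (9 friends):
Harvest vs Juniper: 4+4 = 8 for Harvest, 1 for Juniper — Harvest by 8–1.
Harvest vs Maru: Maru, 5–4.
Harvest vs Cedar: Harvest wins 5–4.
Harvest vs Basil: Basil, 5–4.
Harvest beats Juniper, Cedar; loses to Maru, Basil — 2 pairwise wins.

2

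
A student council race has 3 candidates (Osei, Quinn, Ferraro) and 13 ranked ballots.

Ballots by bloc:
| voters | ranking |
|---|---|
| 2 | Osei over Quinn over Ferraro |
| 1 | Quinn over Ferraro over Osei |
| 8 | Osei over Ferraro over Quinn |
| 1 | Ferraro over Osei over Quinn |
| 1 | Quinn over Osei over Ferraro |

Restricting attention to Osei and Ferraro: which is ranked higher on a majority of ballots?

Ballots ranking Osei above Ferraro: 2 + 8 + 1 = 11.
Ballots ranking Ferraro above Osei: 13 − 11 = 2.
Osei wins the head-to-head 11–2.

Osei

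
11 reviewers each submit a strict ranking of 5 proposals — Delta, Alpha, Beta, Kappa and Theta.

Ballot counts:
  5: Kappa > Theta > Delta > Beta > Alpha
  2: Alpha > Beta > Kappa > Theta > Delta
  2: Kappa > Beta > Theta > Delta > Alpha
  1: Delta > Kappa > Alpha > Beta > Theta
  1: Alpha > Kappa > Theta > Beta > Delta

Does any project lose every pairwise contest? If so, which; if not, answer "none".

Pairwise majorities:
Delta–Alpha: Delta 8–3.
Delta vs Beta: Delta wins 6–5.
Delta–Kappa: Kappa 10–1.
Delta vs Theta: Delta preferred on 1 ballot; Theta wins 10–1.
Alpha vs Beta: Alpha preferred on 2+1+1 = 4 ballots; Beta wins 7–4.
Alpha vs Kappa: Kappa wins 8–3.
Alpha vs Theta: Theta wins 7–4.
Beta–Kappa: Kappa 9–2.
Beta vs Theta: Theta, 6–5.
Kappa vs Theta: Kappa preferred on 5+2+2+1+1 = 11 ballots; Kappa wins 11–0.
Only Alpha has no wins; Alpha is the Condorcet loser.

Alpha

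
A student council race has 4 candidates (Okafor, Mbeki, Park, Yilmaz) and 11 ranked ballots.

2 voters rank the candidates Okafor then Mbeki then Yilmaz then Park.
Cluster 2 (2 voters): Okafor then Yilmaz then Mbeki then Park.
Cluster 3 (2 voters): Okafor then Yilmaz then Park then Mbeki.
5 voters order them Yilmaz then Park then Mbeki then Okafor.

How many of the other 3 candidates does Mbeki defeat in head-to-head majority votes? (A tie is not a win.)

Mbeki against each rival (11 voters):
Mbeki vs Okafor: Okafor, 6–5.
Mbeki vs Park: Park, 7–4.
Mbeki vs Yilmaz: Mbeki preferred on 2 ballots; Yilmaz wins 9–2.
Mbeki beats no one; loses to Okafor, Park, Yilmaz — 0 pairwise wins.

0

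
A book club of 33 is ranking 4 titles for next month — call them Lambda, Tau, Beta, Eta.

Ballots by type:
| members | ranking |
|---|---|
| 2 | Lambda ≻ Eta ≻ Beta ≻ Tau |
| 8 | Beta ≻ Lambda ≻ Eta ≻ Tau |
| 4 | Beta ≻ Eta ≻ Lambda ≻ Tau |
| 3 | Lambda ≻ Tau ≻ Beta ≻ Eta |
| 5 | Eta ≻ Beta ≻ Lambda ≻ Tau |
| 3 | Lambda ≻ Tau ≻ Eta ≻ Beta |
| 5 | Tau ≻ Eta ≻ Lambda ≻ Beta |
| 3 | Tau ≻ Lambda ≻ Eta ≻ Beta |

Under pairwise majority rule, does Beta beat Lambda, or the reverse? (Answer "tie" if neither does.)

Beta

Ballots ranking Beta above Lambda: 8 + 4 + 5 = 17.
Ballots ranking Lambda above Beta: 33 − 17 = 16.
Beta wins the head-to-head 17–16.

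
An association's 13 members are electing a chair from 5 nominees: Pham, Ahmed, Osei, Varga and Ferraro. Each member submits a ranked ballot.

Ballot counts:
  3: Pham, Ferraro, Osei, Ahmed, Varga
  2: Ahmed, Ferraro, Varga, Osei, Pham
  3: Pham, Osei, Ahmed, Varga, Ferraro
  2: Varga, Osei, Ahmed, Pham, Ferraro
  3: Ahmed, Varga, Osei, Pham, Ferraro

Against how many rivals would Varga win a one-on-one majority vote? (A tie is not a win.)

3

Varga against each rival (13 voters):
Varga vs Pham: Varga, 7–6.
Varga vs Ahmed: Varga is ranked higher on 2 ballots, Ahmed on 11. Ahmed wins 11–2.
Varga vs Osei: Varga is ranked higher on 2+2+3 = 7 ballots, Osei on 6. Varga wins 7–6.
Varga vs Ferraro: 3+2+3 = 8 for Varga, 5 for Ferraro — Varga by 8–5.
Varga beats Pham, Osei, Ferraro; loses to Ahmed — 3 pairwise wins.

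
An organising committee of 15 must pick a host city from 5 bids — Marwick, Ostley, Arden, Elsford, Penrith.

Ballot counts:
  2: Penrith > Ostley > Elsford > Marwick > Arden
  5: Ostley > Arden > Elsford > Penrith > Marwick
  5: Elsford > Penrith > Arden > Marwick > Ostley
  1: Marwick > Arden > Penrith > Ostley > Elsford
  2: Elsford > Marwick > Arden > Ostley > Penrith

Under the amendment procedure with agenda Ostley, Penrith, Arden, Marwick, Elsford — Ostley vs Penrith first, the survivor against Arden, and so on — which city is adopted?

Elsford

Round 1: Ostley vs Penrith — 7–8, Penrith advances.
Round 2: Penrith vs Arden — 7–8, Arden advances.
Round 3: Arden vs Marwick — 10–5, Arden advances.
Round 4: Arden vs Elsford — 6–9, Elsford advances.
Elsford survives the agenda.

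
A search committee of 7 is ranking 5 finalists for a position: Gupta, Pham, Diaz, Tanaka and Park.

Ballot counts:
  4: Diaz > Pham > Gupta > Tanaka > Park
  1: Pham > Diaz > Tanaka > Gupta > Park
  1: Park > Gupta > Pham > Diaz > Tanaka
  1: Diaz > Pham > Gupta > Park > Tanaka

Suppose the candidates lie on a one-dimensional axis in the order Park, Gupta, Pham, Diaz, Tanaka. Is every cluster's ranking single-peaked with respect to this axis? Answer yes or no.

Axis positions: Park=1, Gupta=2, Pham=3, Diaz=4, Tanaka=5.
Cluster 1 (peak Diaz at position 4): ranking walks positions 4-3-2-5-1, expanding outward from the peak — single-peaked.
Cluster 2 (peak Pham at position 3): ranking walks positions 3-4-5-2-1, expanding outward from the peak — single-peaked.
Cluster 3 (peak Park at position 1): ranking walks positions 1-2-3-4-5, expanding outward from the peak — single-peaked.
Cluster 4 (peak Diaz at position 4): ranking walks positions 4-3-2-1-5, expanding outward from the peak — single-peaked.
Every ranking is single-peaked on this axis.

yes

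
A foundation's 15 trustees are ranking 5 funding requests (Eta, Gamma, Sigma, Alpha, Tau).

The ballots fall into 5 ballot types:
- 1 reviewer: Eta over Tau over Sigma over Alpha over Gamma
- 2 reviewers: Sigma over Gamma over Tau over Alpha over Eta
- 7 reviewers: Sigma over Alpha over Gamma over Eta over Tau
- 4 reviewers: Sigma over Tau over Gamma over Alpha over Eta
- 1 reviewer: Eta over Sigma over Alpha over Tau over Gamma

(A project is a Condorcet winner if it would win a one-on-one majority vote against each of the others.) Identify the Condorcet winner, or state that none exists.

Pairwise majorities:
Eta vs Gamma: Gamma wins 13–2.
Eta–Sigma: Sigma 13–2.
Eta vs Alpha: Alpha wins 13–2.
Eta–Tau: Eta 9–6.
Gamma–Sigma: Sigma 15–0.
Gamma–Alpha: Alpha 9–6.
Gamma vs Tau: Gamma, 9–6.
Sigma vs Alpha: Sigma wins 15–0.
Sigma vs Tau: Sigma wins 14–1.
Alpha–Tau: Alpha 8–7.
Only Sigma has no losses; Sigma is the Condorcet winner.

Sigma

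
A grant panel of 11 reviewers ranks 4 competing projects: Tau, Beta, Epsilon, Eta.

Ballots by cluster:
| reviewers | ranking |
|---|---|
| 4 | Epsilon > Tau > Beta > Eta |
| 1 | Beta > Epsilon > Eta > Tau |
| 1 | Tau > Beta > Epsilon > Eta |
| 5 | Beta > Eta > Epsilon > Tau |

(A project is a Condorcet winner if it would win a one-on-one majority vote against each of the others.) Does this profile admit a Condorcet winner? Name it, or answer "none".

Check each pair by majority over 11 ballots:
Tau vs Beta: Beta wins 6–5.
Tau vs Epsilon: Epsilon, 10–1.
Tau vs Eta: Eta wins 6–5.
Beta–Epsilon: Beta 7–4.
Beta vs Eta: Beta, 11–0.
Epsilon vs Eta: Epsilon wins 6–5.
Beta beats each of Tau, Epsilon, Eta — Beta is the Condorcet winner.

Beta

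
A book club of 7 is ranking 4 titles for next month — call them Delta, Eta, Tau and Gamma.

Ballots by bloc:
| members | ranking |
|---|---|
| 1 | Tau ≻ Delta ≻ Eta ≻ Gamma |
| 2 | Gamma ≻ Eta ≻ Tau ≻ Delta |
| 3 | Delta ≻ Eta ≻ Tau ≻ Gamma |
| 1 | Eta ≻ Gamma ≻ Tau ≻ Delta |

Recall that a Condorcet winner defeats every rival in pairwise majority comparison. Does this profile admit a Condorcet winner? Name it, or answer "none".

Head-to-head results (7 members):
Delta vs Eta: Delta preferred on 1+3 = 4 ballots; Delta wins 4–3.
Delta vs Tau: Delta preferred on 3 ballots; Tau wins 4–3.
Delta vs Gamma: Delta is ranked higher on 1+3 = 4 ballots, Gamma on 3. Delta wins 4–3.
Eta vs Tau: 2+3+1 = 6 for Eta, 1 for Tau — Eta by 6–1.
Eta vs Gamma: 5 to 2, Eta.
Tau vs Gamma: Tau preferred on 1+3 = 4 ballots; Tau wins 4–3.
No book is unbeaten: Delta loses to Tau; Eta loses to Delta; Tau loses to Eta; Gamma loses to Delta. In particular Delta → Eta → Tau → Delta is a majority cycle — no Condorcet winner exists.

none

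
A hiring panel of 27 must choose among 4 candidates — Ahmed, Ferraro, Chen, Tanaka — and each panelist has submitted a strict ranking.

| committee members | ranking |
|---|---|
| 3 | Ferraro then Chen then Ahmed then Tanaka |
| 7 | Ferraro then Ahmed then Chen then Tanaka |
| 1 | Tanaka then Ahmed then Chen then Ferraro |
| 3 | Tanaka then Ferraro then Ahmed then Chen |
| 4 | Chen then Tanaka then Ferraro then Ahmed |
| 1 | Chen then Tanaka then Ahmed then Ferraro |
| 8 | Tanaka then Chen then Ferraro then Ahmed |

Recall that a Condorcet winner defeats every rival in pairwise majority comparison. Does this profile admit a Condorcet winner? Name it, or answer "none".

Head-to-head results (27 committee members):
Ahmed vs Ferraro: Ferraro wins 25–2.
Ahmed vs Chen: Chen wins 16–11.
Ahmed vs Tanaka: Tanaka, 17–10.
Ferraro vs Chen: Chen wins 14–13.
Ferraro–Tanaka: Tanaka 17–10.
Chen–Tanaka: Chen 15–12.
Chen defeats every rival head-to-head and is the Condorcet winner.

Chen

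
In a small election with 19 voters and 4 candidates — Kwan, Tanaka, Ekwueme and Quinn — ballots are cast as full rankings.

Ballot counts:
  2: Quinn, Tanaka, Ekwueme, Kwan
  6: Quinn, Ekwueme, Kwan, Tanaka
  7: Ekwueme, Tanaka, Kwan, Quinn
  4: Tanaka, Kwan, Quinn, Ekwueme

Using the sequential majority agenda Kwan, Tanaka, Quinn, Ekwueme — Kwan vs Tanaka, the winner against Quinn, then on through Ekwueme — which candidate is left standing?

Ekwueme

Round 1: Kwan vs Tanaka — 6–13, Tanaka advances.
Round 2: Tanaka vs Quinn — 11–8, Tanaka advances.
Round 3: Tanaka vs Ekwueme — 6–13, Ekwueme advances.
The agenda winner is Ekwueme.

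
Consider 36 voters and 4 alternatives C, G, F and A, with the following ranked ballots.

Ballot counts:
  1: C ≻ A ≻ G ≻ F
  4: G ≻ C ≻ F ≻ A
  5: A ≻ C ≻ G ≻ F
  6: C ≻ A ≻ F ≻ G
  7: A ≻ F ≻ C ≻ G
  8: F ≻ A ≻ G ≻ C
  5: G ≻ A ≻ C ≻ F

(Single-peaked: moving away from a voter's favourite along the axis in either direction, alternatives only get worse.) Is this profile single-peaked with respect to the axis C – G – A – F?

Axis positions: C=1, G=2, A=3, F=4.
Cluster 1: ranking walks positions 1-3-2-4; A is ranked above G even though G lies between A and the peak C on the axis — preferences dip and rise again. Not single-peaked.
Cluster 2: ranking walks positions 2-1-4-3; F is ranked above A even though A lies between F and the peak G on the axis — preferences dip and rise again. Not single-peaked.
Cluster 3: ranking walks positions 3-1-2-4; C is ranked above G even though G lies between C and the peak A on the axis — preferences dip and rise again. Not single-peaked.
Cluster 4: ranking walks positions 1-3-4-2; A is ranked above G even though G lies between A and the peak C on the axis — preferences dip and rise again. Not single-peaked.
Cluster 5: ranking walks positions 3-4-1-2; C is ranked above G even though G lies between C and the peak A on the axis — preferences dip and rise again. Not single-peaked.
Cluster 6 (peak F at position 4): ranking walks positions 4-3-2-1, expanding outward from the peak — single-peaked.
Cluster 7 (peak G at position 2): ranking walks positions 2-3-1-4, expanding outward from the peak — single-peaked.
Cluster 1 violates single-peakedness, so the profile is not single-peaked on this axis.

no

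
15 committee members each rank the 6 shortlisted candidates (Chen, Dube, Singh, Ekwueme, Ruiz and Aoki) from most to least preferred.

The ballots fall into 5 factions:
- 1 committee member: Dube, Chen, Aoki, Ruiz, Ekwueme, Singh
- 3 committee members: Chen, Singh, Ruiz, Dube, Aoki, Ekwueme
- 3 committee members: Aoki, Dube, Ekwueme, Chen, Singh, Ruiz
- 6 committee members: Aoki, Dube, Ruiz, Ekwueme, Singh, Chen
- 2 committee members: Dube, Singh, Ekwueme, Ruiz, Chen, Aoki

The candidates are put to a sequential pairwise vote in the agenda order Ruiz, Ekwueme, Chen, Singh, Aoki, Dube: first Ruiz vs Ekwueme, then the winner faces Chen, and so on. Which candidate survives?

Aoki

Round 1: Ruiz vs Ekwueme — 10–5, Ruiz advances.
Round 2: Ruiz vs Chen — 8–7, Ruiz advances.
Round 3: Ruiz vs Singh — 7–8, Singh advances.
Round 4: Singh vs Aoki — 5–10, Aoki advances.
Round 5: Aoki vs Dube — 9–6, Aoki advances.
Aoki survives the agenda.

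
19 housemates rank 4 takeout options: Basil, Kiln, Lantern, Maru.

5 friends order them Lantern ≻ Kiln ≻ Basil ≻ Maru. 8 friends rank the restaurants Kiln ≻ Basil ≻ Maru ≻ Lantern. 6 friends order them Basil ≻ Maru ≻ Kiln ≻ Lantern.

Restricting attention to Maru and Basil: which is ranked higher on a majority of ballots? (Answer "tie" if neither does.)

No ballot ranks Maru above Basil: 0.
Ballots ranking Basil above Maru: 19 − 0 = 19.
Basil wins the head-to-head 19–0.

Basil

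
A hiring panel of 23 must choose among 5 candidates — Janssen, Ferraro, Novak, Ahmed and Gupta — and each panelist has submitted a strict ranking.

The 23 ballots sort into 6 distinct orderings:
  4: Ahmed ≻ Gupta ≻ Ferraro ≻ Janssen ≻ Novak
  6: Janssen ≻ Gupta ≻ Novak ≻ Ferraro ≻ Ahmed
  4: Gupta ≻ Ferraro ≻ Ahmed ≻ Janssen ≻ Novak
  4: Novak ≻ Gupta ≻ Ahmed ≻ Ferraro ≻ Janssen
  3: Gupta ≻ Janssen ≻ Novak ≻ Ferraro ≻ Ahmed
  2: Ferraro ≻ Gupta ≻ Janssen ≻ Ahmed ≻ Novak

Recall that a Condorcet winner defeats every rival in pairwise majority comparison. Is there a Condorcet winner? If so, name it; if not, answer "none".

Pairwise majorities:
Janssen–Ferraro: Ferraro 14–9.
Janssen vs Novak: Janssen preferred on 4+6+4+3+2 = 19 ballots; Janssen wins 19–4.
Janssen vs Ahmed: Janssen preferred on 6+3+2 = 11 ballots; Ahmed wins 12–11.
Janssen vs Gupta: Janssen preferred on 6 ballots; Gupta wins 17–6.
Ferraro vs Novak: Ferraro preferred on 4+4+2 = 10 ballots; Novak wins 13–10.
Ferraro vs Ahmed: 6+4+3+2 = 15 for Ferraro, 8 for Ahmed — Ferraro by 15–8.
Ferraro vs Gupta: Gupta, 21–2.
Novak vs Ahmed: Novak, 13–10.
Novak vs Gupta: Gupta wins 19–4.
Ahmed vs Gupta: Gupta wins 19–4.
Only Gupta has no losses; Gupta is the Condorcet winner.

Gupta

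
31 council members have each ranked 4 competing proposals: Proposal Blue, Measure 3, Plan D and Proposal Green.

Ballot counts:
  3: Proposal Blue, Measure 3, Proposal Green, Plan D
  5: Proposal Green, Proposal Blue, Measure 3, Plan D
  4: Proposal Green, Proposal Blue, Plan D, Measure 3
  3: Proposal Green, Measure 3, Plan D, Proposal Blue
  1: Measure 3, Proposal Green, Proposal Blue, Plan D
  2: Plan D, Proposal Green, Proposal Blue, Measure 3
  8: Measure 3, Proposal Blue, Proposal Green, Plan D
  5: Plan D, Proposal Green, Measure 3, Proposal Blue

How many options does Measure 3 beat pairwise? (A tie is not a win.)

2

Measure 3 against each rival (31 council members):
Measure 3 vs Proposal Blue: 3+1+8+5 = 17 for Measure 3, 14 for Proposal Blue — Measure 3 by 17–14.
Measure 3 vs Plan D: 20 to 11, Measure 3.
Measure 3 vs Proposal Green: Proposal Green wins 19–12.
Measure 3 beats Proposal Blue, Plan D; loses to Proposal Green — 2 pairwise wins.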